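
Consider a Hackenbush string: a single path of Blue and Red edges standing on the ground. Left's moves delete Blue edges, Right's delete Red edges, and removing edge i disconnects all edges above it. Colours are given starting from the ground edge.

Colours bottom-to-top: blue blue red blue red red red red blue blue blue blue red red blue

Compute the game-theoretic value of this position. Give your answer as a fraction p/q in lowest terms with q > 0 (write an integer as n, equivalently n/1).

Build g(s[:k]) for k = 1..15, string s = blue blue red blue red red red red blue blue blue blue red red blue.
step 1: add blue to get b; options L={ 0 } R={ none } — 1
step 2: add blue to get bb; options L={ 0,1 } R={ none } — 2
step 3: add red to get bbr; options L={ 0,1 } R={ 2 } — 3/2
step 4: add blue to get bbrb; options L={ 0,1,3/2 } R={ 2 } — 7/4
step 5: add red to get bbrbr; options L={ 0,1,3/2 } R={ 7/4,2 } — 13/8
step 6: add red to get bbrbrr; options L={ 0,1,3/2 } R={ 13/8,7/4,2 } — 25/16
step 7: add red to get bbrbrrr; options L={ 0,1,3/2 } R={ 25/16,13/8,7/4,2 } — 49/32
step 8: add red to get bbrbrrrr; options L={ 0,1,3/2 } R={ 49/32,25/16,13/8,7/4,2 } — 97/64
step 9: add blue to get bbrbrrrrb; options L={ 0,1,3/2,97/64 } R={ 49/32,25/16,13/8,7/4,2 } — 195/128
step 10: add blue to get bbrbrrrrbb; options L={ 0,1,3/2,97/64,195/128 } R={ 49/32,25/16,13/8,7/4,2 } — 391/256
step 11: add blue to get bbrbrrrrbbb; options L={ 0,1,3/2,97/64,195/128,391/256 } R={ 49/32,25/16,13/8,7/4,2 } — 783/512
step 12: add blue to get bbrbrrrrbbbb; options L={ 0,1,3/2,97/64,195/128,391/256,783/512 } R={ 49/32,25/16,13/8,7/4,2 } — 1567/1024
step 13: add red to get bbrbrrrrbbbbr; options L={ 0,1,3/2,97/64,195/128,391/256,783/512 } R={ 1567/1024,49/32,25/16,13/8,7/4,2 } — 3133/2048
step 14: add red to get bbrbrrrrbbbbrr; options L={ 0,1,3/2,97/64,195/128,391/256,783/512 } R={ 3133/2048,1567/1024,49/32,25/16,13/8,7/4,2 } — 6265/4096
step 15: add blue to get bbrbrrrrbbbbrrb; options L={ 0,1,3/2,97/64,195/128,391/256,783/512,6265/4096 } R={ 3133/2048,1567/1024,49/32,25/16,13/8,7/4,2 } — 12531/8192

12531/8192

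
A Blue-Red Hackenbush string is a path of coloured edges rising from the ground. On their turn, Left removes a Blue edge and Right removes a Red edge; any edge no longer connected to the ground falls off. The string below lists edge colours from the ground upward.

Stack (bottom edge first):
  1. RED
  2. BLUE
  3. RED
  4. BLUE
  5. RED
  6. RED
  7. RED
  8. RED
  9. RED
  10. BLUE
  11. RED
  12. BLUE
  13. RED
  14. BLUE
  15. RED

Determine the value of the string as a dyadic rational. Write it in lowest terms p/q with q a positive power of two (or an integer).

-12203/16384

Prefix values for RED BLUE RED BLUE RED RED RED RED RED BLUE RED BLUE RED BLUE RED via {L|R} + simplicity:
step 1: add RED to get R; options L={ · } R={ 0 } → -1
step 2: add BLUE to get RB; options L={ -1 } R={ 0 } → -1/2
step 3: add RED to get RBR; options L={ -1 } R={ -1/2, 0 } → -3/4
step 4: add BLUE to get RBRB; options L={ -1, -3/4 } R={ -1/2, 0 } → -5/8
step 5: add RED to get RBRBR; options L={ -1, -3/4 } R={ -5/8, -1/2, 0 } → -11/16
step 6: add RED to get RBRBRR; options L={ -1, -3/4 } R={ -11/16, -5/8, -1/2, 0 } → -23/32
step 7: add RED to get RBRBRRR; options L={ -1, -3/4 } R={ -23/32, -11/16, -5/8, -1/2, 0 } → -47/64
step 8: add RED to get RBRBRRRR; options L={ -1, -3/4 } R={ -47/64, -23/32, -11/16, -5/8, -1/2, 0 } → -95/128
step 9: add RED to get RBRBRRRRR; options L={ -1, -3/4 } R={ -95/128, -47/64, -23/32, -11/16, -5/8, -1/2, 0 } → -191/256
step 10: add BLUE to get RBRBRRRRRB; options L={ -1, -3/4, -191/256 } R={ -95/128, -47/64, -23/32, -11/16, -5/8, -1/2, 0 } → -381/512
step 11: add RED to get RBRBRRRRRBR; options L={ -1, -3/4, -191/256 } R={ -381/512, -95/128, -47/64, -23/32, -11/16, -5/8, -1/2, 0 } → -763/1024
step 12: add BLUE to get RBRBRRRRRBRB; options L={ -1, -3/4, -191/256, -763/1024 } R={ -381/512, -95/128, -47/64, -23/32, -11/16, -5/8, -1/2, 0 } → -1525/2048
step 13: add RED to get RBRBRRRRRBRBR; options L={ -1, -3/4, -191/256, -763/1024 } R={ -1525/2048, -381/512, -95/128, -47/64, -23/32, -11/16, -5/8, -1/2, 0 } → -3051/4096
step 14: add BLUE to get RBRBRRRRRBRBRB; options L={ -1, -3/4, -191/256, -763/1024, -3051/4096 } R={ -1525/2048, -381/512, -95/128, -47/64, -23/32, -11/16, -5/8, -1/2, 0 } → -6101/8192
step 15: add RED to get RBRBRRRRRBRBRBR; options L={ -1, -3/4, -191/256, -763/1024, -3051/4096 } R={ -6101/8192, -1525/2048, -381/512, -95/128, -47/64, -23/32, -11/16, -5/8, -1/2, 0 } → -12203/16384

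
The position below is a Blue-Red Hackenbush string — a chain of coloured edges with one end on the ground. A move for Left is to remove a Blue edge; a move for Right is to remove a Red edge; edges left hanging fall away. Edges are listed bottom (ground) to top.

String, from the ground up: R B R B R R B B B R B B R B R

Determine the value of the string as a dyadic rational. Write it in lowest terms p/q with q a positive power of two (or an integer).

-11339/16384

g(R) = {  | 0 } → -1
g(RB) = { -1 | 0 } → -1/2
g(RBR) = { -1 | -1/2,0 } → -3/4
g(RBRB) = { -1,-3/4 | -1/2,0 } → -5/8
g(RBRBR) = { -1,-3/4 | -5/8,-1/2,0 } → -11/16
g(RBRBRR) = { -1,-3/4 | -11/16,-5/8,-1/2,0 } → -23/32
g(RBRBRRB) = { -1,-3/4,-23/32 | -11/16,-5/8,-1/2,0 } → -45/64
g(RBRBRRBB) = { -1,-3/4,-23/32,-45/64 | -11/16,-5/8,-1/2,0 } → -89/128
g(RBRBRRBBB) = { -1,-3/4,-23/32,-45/64,-89/128 | -11/16,-5/8,-1/2,0 } → -177/256
g(RBRBRRBBBR) = { -1,-3/4,-23/32,-45/64,-89/128 | -177/256,-11/16,-5/8,-1/2,0 } → -355/512
g(RBRBRRBBBRB) = { -1,-3/4,-23/32,-45/64,-89/128,-355/512 | -177/256,-11/16,-5/8,-1/2,0 } → -709/1024
g(RBRBRRBBBRBB) = { -1,-3/4,-23/32,-45/64,-89/128,-355/512,-709/1024 | -177/256,-11/16,-5/8,-1/2,0 } → -1417/2048
g(RBRBRRBBBRBBR) = { -1,-3/4,-23/32,-45/64,-89/128,-355/512,-709/1024 | -1417/2048,-177/256,-11/16,-5/8,-1/2,0 } → -2835/4096
g(RBRBRRBBBRBBRB) = { -1,-3/4,-23/32,-45/64,-89/128,-355/512,-709/1024,-2835/4096 | -1417/2048,-177/256,-11/16,-5/8,-1/2,0 } → -5669/8192
g(RBRBRRBBBRBBRBR) = { -1,-3/4,-23/32,-45/64,-89/128,-355/512,-709/1024,-2835/4096 | -5669/8192,-1417/2048,-177/256,-11/16,-5/8,-1/2,0 } → -11339/16384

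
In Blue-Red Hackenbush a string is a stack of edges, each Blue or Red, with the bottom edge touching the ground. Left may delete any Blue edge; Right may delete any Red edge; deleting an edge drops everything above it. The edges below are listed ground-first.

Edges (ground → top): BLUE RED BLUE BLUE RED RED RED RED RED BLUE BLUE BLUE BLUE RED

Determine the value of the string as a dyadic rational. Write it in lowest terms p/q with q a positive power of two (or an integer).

6205/8192

Prefix values for BLUE RED BLUE BLUE RED RED RED RED RED BLUE BLUE BLUE BLUE RED via {L|R} + simplicity:
B: Left { 0 }, Right { none } so simplest 1
BR: Left { 0 }, Right { 1 } so simplest 1/2
BRB: Left { 0,1/2 }, Right { 1 } so simplest 3/4
BRBB: Left { 0,1/2,3/4 }, Right { 1 } so simplest 7/8
BRBBR: Left { 0,1/2,3/4 }, Right { 7/8,1 } so simplest 13/16
BRBBRR: Left { 0,1/2,3/4 }, Right { 13/16,7/8,1 } so simplest 25/32
BRBBRRR: Left { 0,1/2,3/4 }, Right { 25/32,13/16,7/8,1 } so simplest 49/64
BRBBRRRR: Left { 0,1/2,3/4 }, Right { 49/64,25/32,13/16,7/8,1 } so simplest 97/128
BRBBRRRRR: Left { 0,1/2,3/4 }, Right { 97/128,49/64,25/32,13/16,7/8,1 } so simplest 193/256
BRBBRRRRRB: Left { 0,1/2,3/4,193/256 }, Right { 97/128,49/64,25/32,13/16,7/8,1 } so simplest 387/512
BRBBRRRRRBB: Left { 0,1/2,3/4,193/256,387/512 }, Right { 97/128,49/64,25/32,13/16,7/8,1 } so simplest 775/1024
BRBBRRRRRBBB: Left { 0,1/2,3/4,193/256,387/512,775/1024 }, Right { 97/128,49/64,25/32,13/16,7/8,1 } so simplest 1551/2048
BRBBRRRRRBBBB: Left { 0,1/2,3/4,193/256,387/512,775/1024,1551/2048 }, Right { 97/128,49/64,25/32,13/16,7/8,1 } so simplest 3103/4096
BRBBRRRRRBBBBR: Left { 0,1/2,3/4,193/256,387/512,775/1024,1551/2048 }, Right { 3103/4096,97/128,49/64,25/32,13/16,7/8,1 } so simplest 6205/8192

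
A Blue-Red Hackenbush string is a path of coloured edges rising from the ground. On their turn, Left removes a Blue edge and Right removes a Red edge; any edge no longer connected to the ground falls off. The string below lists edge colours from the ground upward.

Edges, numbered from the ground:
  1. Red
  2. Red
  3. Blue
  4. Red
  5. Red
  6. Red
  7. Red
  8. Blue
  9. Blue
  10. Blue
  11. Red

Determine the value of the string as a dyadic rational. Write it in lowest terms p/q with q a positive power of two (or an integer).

Build v(s[:k]) for k = 1..11, string s = Red Red Blue Red Red Red Red Blue Blue Blue Red.
step 1: add Red to get R; options L={ none } R={ 0 } => -1
step 2: add Red to get RR; options L={ none } R={ -1,0 } => -2
step 3: add Blue to get RRB; options L={ -2 } R={ -1,0 } => -3/2
step 4: add Red to get RRBR; options L={ -2 } R={ -3/2,-1,0 } => -7/4
step 5: add Red to get RRBRR; options L={ -2 } R={ -7/4,-3/2,-1,0 } => -15/8
step 6: add Red to get RRBRRR; options L={ -2 } R={ -15/8,-7/4,-3/2,-1,0 } => -31/16
step 7: add Red to get RRBRRRR; options L={ -2 } R={ -31/16,-15/8,-7/4,-3/2,-1,0 } => -63/32
step 8: add Blue to get RRBRRRRB; options L={ -2,-63/32 } R={ -31/16,-15/8,-7/4,-3/2,-1,0 } => -125/64
step 9: add Blue to get RRBRRRRBB; options L={ -2,-63/32,-125/64 } R={ -31/16,-15/8,-7/4,-3/2,-1,0 } => -249/128
step 10: add Blue to get RRBRRRRBBB; options L={ -2,-63/32,-125/64,-249/128 } R={ -31/16,-15/8,-7/4,-3/2,-1,0 } => -497/256
step 11: add Red to get RRBRRRRBBBR; options L={ -2,-63/32,-125/64,-249/128 } R={ -497/256,-31/16,-15/8,-7/4,-3/2,-1,0 } => -995/512

-995/512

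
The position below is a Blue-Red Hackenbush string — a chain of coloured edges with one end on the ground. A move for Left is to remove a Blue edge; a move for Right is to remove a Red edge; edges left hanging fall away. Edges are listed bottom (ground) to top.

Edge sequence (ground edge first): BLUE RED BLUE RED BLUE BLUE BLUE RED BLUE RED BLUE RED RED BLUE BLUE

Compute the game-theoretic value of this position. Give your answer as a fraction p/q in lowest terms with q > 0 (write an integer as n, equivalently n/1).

Build G(s[:k]) for k = 1..15, string s = BLUE RED BLUE RED BLUE BLUE BLUE RED BLUE RED BLUE RED RED BLUE BLUE.
B: Left { 0 }, Right { · } → simplest 1
BR: Left { 0 }, Right { 1 } → simplest 1/2
BRB: Left { 0, 1/2 }, Right { 1 } → simplest 3/4
BRBR: Left { 0, 1/2 }, Right { 3/4, 1 } → simplest 5/8
BRBRB: Left { 0, 1/2, 5/8 }, Right { 3/4, 1 } → simplest 11/16
BRBRBB: Left { 0, 1/2, 5/8, 11/16 }, Right { 3/4, 1 } → simplest 23/32
BRBRBBB: Left { 0, 1/2, 5/8, 11/16, 23/32 }, Right { 3/4, 1 } → simplest 47/64
BRBRBBBR: Left { 0, 1/2, 5/8, 11/16, 23/32 }, Right { 47/64, 3/4, 1 } → simplest 93/128
BRBRBBBRB: Left { 0, 1/2, 5/8, 11/16, 23/32, 93/128 }, Right { 47/64, 3/4, 1 } → simplest 187/256
BRBRBBBRBR: Left { 0, 1/2, 5/8, 11/16, 23/32, 93/128 }, Right { 187/256, 47/64, 3/4, 1 } → simplest 373/512
BRBRBBBRBRB: Left { 0, 1/2, 5/8, 11/16, 23/32, 93/128, 373/512 }, Right { 187/256, 47/64, 3/4, 1 } → simplest 747/1024
BRBRBBBRBRBR: Left { 0, 1/2, 5/8, 11/16, 23/32, 93/128, 373/512 }, Right { 747/1024, 187/256, 47/64, 3/4, 1 } → simplest 1493/2048
BRBRBBBRBRBRR: Left { 0, 1/2, 5/8, 11/16, 23/32, 93/128, 373/512 }, Right { 1493/2048, 747/1024, 187/256, 47/64, 3/4, 1 } → simplest 2985/4096
BRBRBBBRBRBRRB: Left { 0, 1/2, 5/8, 11/16, 23/32, 93/128, 373/512, 2985/4096 }, Right { 1493/2048, 747/1024, 187/256, 47/64, 3/4, 1 } → simplest 5971/8192
BRBRBBBRBRBRRBB: Left { 0, 1/2, 5/8, 11/16, 23/32, 93/128, 373/512, 2985/4096, 5971/8192 }, Right { 1493/2048, 747/1024, 187/256, 47/64, 3/4, 1 } → simplest 11943/16384

11943/16384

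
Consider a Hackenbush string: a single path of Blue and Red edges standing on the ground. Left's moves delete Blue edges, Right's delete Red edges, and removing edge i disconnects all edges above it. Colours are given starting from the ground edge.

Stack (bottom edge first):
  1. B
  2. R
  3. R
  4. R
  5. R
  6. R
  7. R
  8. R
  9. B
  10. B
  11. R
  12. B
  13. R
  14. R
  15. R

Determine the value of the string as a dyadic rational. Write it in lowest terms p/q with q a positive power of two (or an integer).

Recurse on prefixes of the 15-edge string B R R R R R R R B B R B R R R:
step 1: add B to get B; options L={ 0 } R={ — } gives 1
step 2: add R to get BR; options L={ 0 } R={ 1 } gives 1/2
step 3: add R to get BRR; options L={ 0 } R={ 1/2; 1 } gives 1/4
step 4: add R to get BRRR; options L={ 0 } R={ 1/4; 1/2; 1 } gives 1/8
step 5: add R to get BRRRR; options L={ 0 } R={ 1/8; 1/4; 1/2; 1 } gives 1/16
step 6: add R to get BRRRRR; options L={ 0 } R={ 1/16; 1/8; 1/4; 1/2; 1 } gives 1/32
step 7: add R to get BRRRRRR; options L={ 0 } R={ 1/32; 1/16; 1/8; 1/4; 1/2; 1 } gives 1/64
step 8: add R to get BRRRRRRR; options L={ 0 } R={ 1/64; 1/32; 1/16; 1/8; 1/4; 1/2; 1 } gives 1/128
step 9: add B to get BRRRRRRRB; options L={ 0; 1/128 } R={ 1/64; 1/32; 1/16; 1/8; 1/4; 1/2; 1 } gives 3/256
step 10: add B to get BRRRRRRRBB; options L={ 0; 1/128; 3/256 } R={ 1/64; 1/32; 1/16; 1/8; 1/4; 1/2; 1 } gives 7/512
step 11: add R to get BRRRRRRRBBR; options L={ 0; 1/128; 3/256 } R={ 7/512; 1/64; 1/32; 1/16; 1/8; 1/4; 1/2; 1 } gives 13/1024
step 12: add B to get BRRRRRRRBBRB; options L={ 0; 1/128; 3/256; 13/1024 } R={ 7/512; 1/64; 1/32; 1/16; 1/8; 1/4; 1/2; 1 } gives 27/2048
step 13: add R to get BRRRRRRRBBRBR; options L={ 0; 1/128; 3/256; 13/1024 } R={ 27/2048; 7/512; 1/64; 1/32; 1/16; 1/8; 1/4; 1/2; 1 } gives 53/4096
step 14: add R to get BRRRRRRRBBRBRR; options L={ 0; 1/128; 3/256; 13/1024 } R={ 53/4096; 27/2048; 7/512; 1/64; 1/32; 1/16; 1/8; 1/4; 1/2; 1 } gives 105/8192
step 15: add R to get BRRRRRRRBBRBRRR; options L={ 0; 1/128; 3/256; 13/1024 } R={ 105/8192; 53/4096; 27/2048; 7/512; 1/64; 1/32; 1/16; 1/8; 1/4; 1/2; 1 } gives 209/16384

209/16384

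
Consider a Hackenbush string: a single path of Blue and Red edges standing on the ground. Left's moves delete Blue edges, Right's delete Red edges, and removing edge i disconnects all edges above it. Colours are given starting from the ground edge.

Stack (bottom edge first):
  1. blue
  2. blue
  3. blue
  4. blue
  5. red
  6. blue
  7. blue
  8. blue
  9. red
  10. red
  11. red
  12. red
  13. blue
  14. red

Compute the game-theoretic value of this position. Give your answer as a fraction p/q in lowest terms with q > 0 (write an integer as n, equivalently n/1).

b: Left { 0 }, Right { none } -> simplest 1
bb: Left { 0; 1 }, Right { none } -> simplest 2
bbb: Left { 0; 1; 2 }, Right { none } -> simplest 3
bbbb: Left { 0; 1; 2; 3 }, Right { none } -> simplest 4
bbbbr: Left { 0; 1; 2; 3 }, Right { 4 } -> simplest 7/2
bbbbrb: Left { 0; 1; 2; 3; 7/2 }, Right { 4 } -> simplest 15/4
bbbbrbb: Left { 0; 1; 2; 3; 7/2; 15/4 }, Right { 4 } -> simplest 31/8
bbbbrbbb: Left { 0; 1; 2; 3; 7/2; 15/4; 31/8 }, Right { 4 } -> simplest 63/16
bbbbrbbbr: Left { 0; 1; 2; 3; 7/2; 15/4; 31/8 }, Right { 63/16; 4 } -> simplest 125/32
bbbbrbbbrr: Left { 0; 1; 2; 3; 7/2; 15/4; 31/8 }, Right { 125/32; 63/16; 4 } -> simplest 249/64
bbbbrbbbrrr: Left { 0; 1; 2; 3; 7/2; 15/4; 31/8 }, Right { 249/64; 125/32; 63/16; 4 } -> simplest 497/128
bbbbrbbbrrrr: Left { 0; 1; 2; 3; 7/2; 15/4; 31/8 }, Right { 497/128; 249/64; 125/32; 63/16; 4 } -> simplest 993/256
bbbbrbbbrrrrb: Left { 0; 1; 2; 3; 7/2; 15/4; 31/8; 993/256 }, Right { 497/128; 249/64; 125/32; 63/16; 4 } -> simplest 1987/512
bbbbrbbbrrrrbr: Left { 0; 1; 2; 3; 7/2; 15/4; 31/8; 993/256 }, Right { 1987/512; 497/128; 249/64; 125/32; 63/16; 4 } -> simplest 3973/1024

3973/1024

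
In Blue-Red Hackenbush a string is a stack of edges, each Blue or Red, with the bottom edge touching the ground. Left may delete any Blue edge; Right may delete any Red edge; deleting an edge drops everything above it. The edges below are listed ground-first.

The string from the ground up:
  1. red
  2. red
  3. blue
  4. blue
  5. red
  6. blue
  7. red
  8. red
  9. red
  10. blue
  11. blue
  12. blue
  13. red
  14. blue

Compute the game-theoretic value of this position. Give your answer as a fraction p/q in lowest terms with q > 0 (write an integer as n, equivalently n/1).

Recurse on prefixes of the 14-edge string red red blue blue red blue red red red blue blue blue red blue:
G(r) = {  | 0 } → -1
G(rr) = {  | -1, 0 } → -2
G(rrb) = { -2 | -1, 0 } → -3/2
G(rrbb) = { -2, -3/2 | -1, 0 } → -5/4
G(rrbbr) = { -2, -3/2 | -5/4, -1, 0 } → -11/8
G(rrbbrb) = { -2, -3/2, -11/8 | -5/4, -1, 0 } → -21/16
G(rrbbrbr) = { -2, -3/2, -11/8 | -21/16, -5/4, -1, 0 } → -43/32
G(rrbbrbrr) = { -2, -3/2, -11/8 | -43/32, -21/16, -5/4, -1, 0 } → -87/64
G(rrbbrbrrr) = { -2, -3/2, -11/8 | -87/64, -43/32, -21/16, -5/4, -1, 0 } → -175/128
G(rrbbrbrrrb) = { -2, -3/2, -11/8, -175/128 | -87/64, -43/32, -21/16, -5/4, -1, 0 } → -349/256
G(rrbbrbrrrbb) = { -2, -3/2, -11/8, -175/128, -349/256 | -87/64, -43/32, -21/16, -5/4, -1, 0 } → -697/512
G(rrbbrbrrrbbb) = { -2, -3/2, -11/8, -175/128, -349/256, -697/512 | -87/64, -43/32, -21/16, -5/4, -1, 0 } → -1393/1024
G(rrbbrbrrrbbbr) = { -2, -3/2, -11/8, -175/128, -349/256, -697/512 | -1393/1024, -87/64, -43/32, -21/16, -5/4, -1, 0 } → -2787/2048
G(rrbbrbrrrbbbrb) = { -2, -3/2, -11/8, -175/128, -349/256, -697/512, -2787/2048 | -1393/1024, -87/64, -43/32, -21/16, -5/4, -1, 0 } → -5573/4096

-5573/4096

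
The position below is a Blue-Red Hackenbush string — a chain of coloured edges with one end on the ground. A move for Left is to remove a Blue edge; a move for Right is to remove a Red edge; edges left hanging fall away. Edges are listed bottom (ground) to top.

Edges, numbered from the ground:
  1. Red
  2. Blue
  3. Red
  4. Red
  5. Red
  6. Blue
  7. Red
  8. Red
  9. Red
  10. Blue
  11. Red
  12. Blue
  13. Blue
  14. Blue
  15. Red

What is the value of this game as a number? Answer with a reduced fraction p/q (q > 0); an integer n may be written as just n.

Prefix values for Red Blue Red Red Red Blue Red Red Red Blue Red Blue Blue Blue Red via {L|R} + simplicity:
edge 1 of 15 (Red): {  | 0 } -> -1
edge 2 of 15 (Blue): { -1 | 0 } -> -1/2
edge 3 of 15 (Red): { -1 | -1/2 0 } -> -3/4
edge 4 of 15 (Red): { -1 | -3/4 -1/2 0 } -> -7/8
edge 5 of 15 (Red): { -1 | -7/8 -3/4 -1/2 0 } -> -15/16
edge 6 of 15 (Blue): { -1 -15/16 | -7/8 -3/4 -1/2 0 } -> -29/32
edge 7 of 15 (Red): { -1 -15/16 | -29/32 -7/8 -3/4 -1/2 0 } -> -59/64
edge 8 of 15 (Red): { -1 -15/16 | -59/64 -29/32 -7/8 -3/4 -1/2 0 } -> -119/128
edge 9 of 15 (Red): { -1 -15/16 | -119/128 -59/64 -29/32 -7/8 -3/4 -1/2 0 } -> -239/256
edge 10 of 15 (Blue): { -1 -15/16 -239/256 | -119/128 -59/64 -29/32 -7/8 -3/4 -1/2 0 } -> -477/512
edge 11 of 15 (Red): { -1 -15/16 -239/256 | -477/512 -119/128 -59/64 -29/32 -7/8 -3/4 -1/2 0 } -> -955/1024
edge 12 of 15 (Blue): { -1 -15/16 -239/256 -955/1024 | -477/512 -119/128 -59/64 -29/32 -7/8 -3/4 -1/2 0 } -> -1909/2048
edge 13 of 15 (Blue): { -1 -15/16 -239/256 -955/1024 -1909/2048 | -477/512 -119/128 -59/64 -29/32 -7/8 -3/4 -1/2 0 } -> -3817/4096
edge 14 of 15 (Blue): { -1 -15/16 -239/256 -955/1024 -1909/2048 -3817/4096 | -477/512 -119/128 -59/64 -29/32 -7/8 -3/4 -1/2 0 } -> -7633/8192
edge 15 of 15 (Red): { -1 -15/16 -239/256 -955/1024 -1909/2048 -3817/4096 | -7633/8192 -477/512 -119/128 -59/64 -29/32 -7/8 -3/4 -1/2 0 } -> -15267/16384

-15267/16384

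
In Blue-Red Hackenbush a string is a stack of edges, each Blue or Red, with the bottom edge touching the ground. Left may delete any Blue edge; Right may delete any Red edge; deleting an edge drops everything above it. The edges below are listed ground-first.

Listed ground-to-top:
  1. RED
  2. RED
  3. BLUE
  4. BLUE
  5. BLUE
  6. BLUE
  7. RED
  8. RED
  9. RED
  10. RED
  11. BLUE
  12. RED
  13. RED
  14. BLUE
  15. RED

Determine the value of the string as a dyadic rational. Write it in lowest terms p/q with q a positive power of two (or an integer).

1 of 15 · R · max L −∞ · min R 0 = -1
2 of 15 · RR · max L −∞ · min R -1 = -2
3 of 15 · RRB · max L -2 · min R -1 = -3/2
4 of 15 · RRBB · max L -3/2 · min R -1 = -5/4
5 of 15 · RRBBB · max L -5/4 · min R -1 = -9/8
6 of 15 · RRBBBB · max L -9/8 · min R -1 = -17/16
7 of 15 · RRBBBBR · max L -9/8 · min R -17/16 = -35/32
8 of 15 · RRBBBBRR · max L -9/8 · min R -35/32 = -71/64
9 of 15 · RRBBBBRRR · max L -9/8 · min R -71/64 = -143/128
10 of 15 · RRBBBBRRRR · max L -9/8 · min R -143/128 = -287/256
11 of 15 · RRBBBBRRRRB · max L -287/256 · min R -143/128 = -573/512
12 of 15 · RRBBBBRRRRBR · max L -287/256 · min R -573/512 = -1147/1024
13 of 15 · RRBBBBRRRRBRR · max L -287/256 · min R -1147/1024 = -2295/2048
14 of 15 · RRBBBBRRRRBRRB · max L -2295/2048 · min R -1147/1024 = -4589/4096
15 of 15 · RRBBBBRRRRBRRBR · max L -2295/2048 · min R -4589/4096 = -9179/8192

-9179/8192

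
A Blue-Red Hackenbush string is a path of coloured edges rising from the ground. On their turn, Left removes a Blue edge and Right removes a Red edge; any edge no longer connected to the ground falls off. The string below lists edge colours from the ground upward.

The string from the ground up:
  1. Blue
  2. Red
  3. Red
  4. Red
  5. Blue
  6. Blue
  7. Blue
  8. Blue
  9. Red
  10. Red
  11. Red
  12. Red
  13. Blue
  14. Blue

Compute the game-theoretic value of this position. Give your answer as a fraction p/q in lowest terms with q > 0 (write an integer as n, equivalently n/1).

1927/8192

Build G(s[:k]) for k = 1..14, string s = Blue Red Red Red Blue Blue Blue Blue Red Red Red Red Blue Blue.
B: Left { 0 }, Right {  } = simplest 1
BR: Left { 0 }, Right { 1 } = simplest 1/2
BRR: Left { 0 }, Right { 1/2,1 } = simplest 1/4
BRRR: Left { 0 }, Right { 1/4,1/2,1 } = simplest 1/8
BRRRB: Left { 0,1/8 }, Right { 1/4,1/2,1 } = simplest 3/16
BRRRBB: Left { 0,1/8,3/16 }, Right { 1/4,1/2,1 } = simplest 7/32
BRRRBBB: Left { 0,1/8,3/16,7/32 }, Right { 1/4,1/2,1 } = simplest 15/64
BRRRBBBB: Left { 0,1/8,3/16,7/32,15/64 }, Right { 1/4,1/2,1 } = simplest 31/128
BRRRBBBBR: Left { 0,1/8,3/16,7/32,15/64 }, Right { 31/128,1/4,1/2,1 } = simplest 61/256
BRRRBBBBRR: Left { 0,1/8,3/16,7/32,15/64 }, Right { 61/256,31/128,1/4,1/2,1 } = simplest 121/512
BRRRBBBBRRR: Left { 0,1/8,3/16,7/32,15/64 }, Right { 121/512,61/256,31/128,1/4,1/2,1 } = simplest 241/1024
BRRRBBBBRRRR: Left { 0,1/8,3/16,7/32,15/64 }, Right { 241/1024,121/512,61/256,31/128,1/4,1/2,1 } = simplest 481/2048
BRRRBBBBRRRRB: Left { 0,1/8,3/16,7/32,15/64,481/2048 }, Right { 241/1024,121/512,61/256,31/128,1/4,1/2,1 } = simplest 963/4096
BRRRBBBBRRRRBB: Left { 0,1/8,3/16,7/32,15/64,481/2048,963/4096 }, Right { 241/1024,121/512,61/256,31/128,1/4,1/2,1 } = simplest 1927/8192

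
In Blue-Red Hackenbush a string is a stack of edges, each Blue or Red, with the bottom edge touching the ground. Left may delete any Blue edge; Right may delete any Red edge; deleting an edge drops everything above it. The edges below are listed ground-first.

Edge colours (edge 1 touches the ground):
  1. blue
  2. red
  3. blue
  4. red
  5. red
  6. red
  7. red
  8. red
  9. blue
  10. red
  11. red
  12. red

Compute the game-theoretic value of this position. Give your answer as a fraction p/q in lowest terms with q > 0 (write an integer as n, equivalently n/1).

Prefix values for blue red blue red red red red red blue red red red via {L|R} + simplicity:
value_1 [b]  L=[0]  R=[—]  => 1
value_2 [br]  L=[0]  R=[1]  => 1/2
value_3 [brb]  L=[0; 1/2]  R=[1]  => 3/4
value_4 [brbr]  L=[0; 1/2]  R=[3/4; 1]  => 5/8
value_5 [brbrr]  L=[0; 1/2]  R=[5/8; 3/4; 1]  => 9/16
value_6 [brbrrr]  L=[0; 1/2]  R=[9/16; 5/8; 3/4; 1]  => 17/32
value_7 [brbrrrr]  L=[0; 1/2]  R=[17/32; 9/16; 5/8; 3/4; 1]  => 33/64
value_8 [brbrrrrr]  L=[0; 1/2]  R=[33/64; 17/32; 9/16; 5/8; 3/4; 1]  => 65/128
value_9 [brbrrrrrb]  L=[0; 1/2; 65/128]  R=[33/64; 17/32; 9/16; 5/8; 3/4; 1]  => 131/256
value_10 [brbrrrrrbr]  L=[0; 1/2; 65/128]  R=[131/256; 33/64; 17/32; 9/16; 5/8; 3/4; 1]  => 261/512
value_11 [brbrrrrrbrr]  L=[0; 1/2; 65/128]  R=[261/512; 131/256; 33/64; 17/32; 9/16; 5/8; 3/4; 1]  => 521/1024
value_12 [brbrrrrrbrrr]  L=[0; 1/2; 65/128]  R=[521/1024; 261/512; 131/256; 33/64; 17/32; 9/16; 5/8; 3/4; 1]  => 1041/2048

1041/2048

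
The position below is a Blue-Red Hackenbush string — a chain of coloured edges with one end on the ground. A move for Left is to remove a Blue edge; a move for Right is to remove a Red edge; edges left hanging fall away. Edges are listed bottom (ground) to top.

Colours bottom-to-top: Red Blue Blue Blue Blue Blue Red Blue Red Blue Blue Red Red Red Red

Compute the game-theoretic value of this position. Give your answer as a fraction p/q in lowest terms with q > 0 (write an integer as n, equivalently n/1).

v_1 [R]  L=[∅]  R=[0]  ⇒ -1
v_2 [RB]  L=[-1]  R=[0]  ⇒ -1/2
v_3 [RBB]  L=[-1,-1/2]  R=[0]  ⇒ -1/4
v_4 [RBBB]  L=[-1,-1/2,-1/4]  R=[0]  ⇒ -1/8
v_5 [RBBBB]  L=[-1,-1/2,-1/4,-1/8]  R=[0]  ⇒ -1/16
v_6 [RBBBBB]  L=[-1,-1/2,-1/4,-1/8,-1/16]  R=[0]  ⇒ -1/32
v_7 [RBBBBBR]  L=[-1,-1/2,-1/4,-1/8,-1/16]  R=[-1/32,0]  ⇒ -3/64
v_8 [RBBBBBRB]  L=[-1,-1/2,-1/4,-1/8,-1/16,-3/64]  R=[-1/32,0]  ⇒ -5/128
v_9 [RBBBBBRBR]  L=[-1,-1/2,-1/4,-1/8,-1/16,-3/64]  R=[-5/128,-1/32,0]  ⇒ -11/256
v_10 [RBBBBBRBRB]  L=[-1,-1/2,-1/4,-1/8,-1/16,-3/64,-11/256]  R=[-5/128,-1/32,0]  ⇒ -21/512
v_11 [RBBBBBRBRBB]  L=[-1,-1/2,-1/4,-1/8,-1/16,-3/64,-11/256,-21/512]  R=[-5/128,-1/32,0]  ⇒ -41/1024
v_12 [RBBBBBRBRBBR]  L=[-1,-1/2,-1/4,-1/8,-1/16,-3/64,-11/256,-21/512]  R=[-41/1024,-5/128,-1/32,0]  ⇒ -83/2048
v_13 [RBBBBBRBRBBRR]  L=[-1,-1/2,-1/4,-1/8,-1/16,-3/64,-11/256,-21/512]  R=[-83/2048,-41/1024,-5/128,-1/32,0]  ⇒ -167/4096
v_14 [RBBBBBRBRBBRRR]  L=[-1,-1/2,-1/4,-1/8,-1/16,-3/64,-11/256,-21/512]  R=[-167/4096,-83/2048,-41/1024,-5/128,-1/32,0]  ⇒ -335/8192
v_15 [RBBBBBRBRBBRRRR]  L=[-1,-1/2,-1/4,-1/8,-1/16,-3/64,-11/256,-21/512]  R=[-335/8192,-167/4096,-83/2048,-41/1024,-5/128,-1/32,0]  ⇒ -671/16384

-671/16384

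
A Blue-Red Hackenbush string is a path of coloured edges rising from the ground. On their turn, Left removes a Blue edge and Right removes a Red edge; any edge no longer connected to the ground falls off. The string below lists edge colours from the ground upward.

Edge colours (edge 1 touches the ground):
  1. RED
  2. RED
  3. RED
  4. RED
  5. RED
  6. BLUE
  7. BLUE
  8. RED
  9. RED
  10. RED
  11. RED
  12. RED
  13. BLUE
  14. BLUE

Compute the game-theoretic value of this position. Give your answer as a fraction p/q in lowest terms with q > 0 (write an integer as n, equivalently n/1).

Build v(s[:k]) for k = 1..14, string s = RED RED RED RED RED BLUE BLUE RED RED RED RED RED BLUE BLUE.
1 of 14 · R · max L −∞ · min R 0 = -1
2 of 14 · RR · max L −∞ · min R -1 = -2
3 of 14 · RRR · max L −∞ · min R -2 = -3
4 of 14 · RRRR · max L −∞ · min R -3 = -4
5 of 14 · RRRRR · max L −∞ · min R -4 = -5
6 of 14 · RRRRRB · max L -5 · min R -4 = -9/2
7 of 14 · RRRRRBB · max L -9/2 · min R -4 = -17/4
8 of 14 · RRRRRBBR · max L -9/2 · min R -17/4 = -35/8
9 of 14 · RRRRRBBRR · max L -9/2 · min R -35/8 = -71/16
10 of 14 · RRRRRBBRRR · max L -9/2 · min R -71/16 = -143/32
11 of 14 · RRRRRBBRRRR · max L -9/2 · min R -143/32 = -287/64
12 of 14 · RRRRRBBRRRRR · max L -9/2 · min R -287/64 = -575/128
13 of 14 · RRRRRBBRRRRRB · max L -575/128 · min R -287/64 = -1149/256
14 of 14 · RRRRRBBRRRRRBB · max L -1149/256 · min R -287/64 = -2297/512

-2297/512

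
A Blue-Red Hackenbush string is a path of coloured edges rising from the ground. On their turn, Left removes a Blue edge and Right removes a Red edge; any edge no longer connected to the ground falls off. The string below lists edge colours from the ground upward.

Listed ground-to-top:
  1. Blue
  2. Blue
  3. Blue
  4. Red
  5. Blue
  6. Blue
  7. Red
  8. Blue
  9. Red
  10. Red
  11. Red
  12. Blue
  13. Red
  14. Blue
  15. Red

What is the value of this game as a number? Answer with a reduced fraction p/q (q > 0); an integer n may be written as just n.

Prefix values for Blue Blue Blue Red Blue Blue Red Blue Red Red Red Blue Red Blue Red via {L|R} + simplicity:
step 1: add Blue to get B; options L={ 0 } R={ · } = 1
step 2: add Blue to get BB; options L={ 0 1 } R={ · } = 2
step 3: add Blue to get BBB; options L={ 0 1 2 } R={ · } = 3
step 4: add Red to get BBBR; options L={ 0 1 2 } R={ 3 } = 5/2
step 5: add Blue to get BBBRB; options L={ 0 1 2 5/2 } R={ 3 } = 11/4
step 6: add Blue to get BBBRBB; options L={ 0 1 2 5/2 11/4 } R={ 3 } = 23/8
step 7: add Red to get BBBRBBR; options L={ 0 1 2 5/2 11/4 } R={ 23/8 3 } = 45/16
step 8: add Blue to get BBBRBBRB; options L={ 0 1 2 5/2 11/4 45/16 } R={ 23/8 3 } = 91/32
step 9: add Red to get BBBRBBRBR; options L={ 0 1 2 5/2 11/4 45/16 } R={ 91/32 23/8 3 } = 181/64
step 10: add Red to get BBBRBBRBRR; options L={ 0 1 2 5/2 11/4 45/16 } R={ 181/64 91/32 23/8 3 } = 361/128
step 11: add Red to get BBBRBBRBRRR; options L={ 0 1 2 5/2 11/4 45/16 } R={ 361/128 181/64 91/32 23/8 3 } = 721/256
step 12: add Blue to get BBBRBBRBRRRB; options L={ 0 1 2 5/2 11/4 45/16 721/256 } R={ 361/128 181/64 91/32 23/8 3 } = 1443/512
step 13: add Red to get BBBRBBRBRRRBR; options L={ 0 1 2 5/2 11/4 45/16 721/256 } R={ 1443/512 361/128 181/64 91/32 23/8 3 } = 2885/1024
step 14: add Blue to get BBBRBBRBRRRBRB; options L={ 0 1 2 5/2 11/4 45/16 721/256 2885/1024 } R={ 1443/512 361/128 181/64 91/32 23/8 3 } = 5771/2048
step 15: add Red to get BBBRBBRBRRRBRBR; options L={ 0 1 2 5/2 11/4 45/16 721/256 2885/1024 } R={ 5771/2048 1443/512 361/128 181/64 91/32 23/8 3 } = 11541/4096

11541/4096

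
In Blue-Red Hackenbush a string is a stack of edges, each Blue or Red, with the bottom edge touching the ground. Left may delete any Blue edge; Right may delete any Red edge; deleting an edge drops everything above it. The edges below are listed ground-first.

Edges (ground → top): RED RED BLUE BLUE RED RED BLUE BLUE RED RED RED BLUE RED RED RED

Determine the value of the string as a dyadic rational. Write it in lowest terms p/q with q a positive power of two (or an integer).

Build value(s[:k]) for k = 1..15, string s = RED RED BLUE BLUE RED RED BLUE BLUE RED RED RED BLUE RED RED RED.
R: Left { (no moves) }, Right { 0 } — simplest -1
RR: Left { (no moves) }, Right { -1, 0 } — simplest -2
RRB: Left { -2 }, Right { -1, 0 } — simplest -3/2
RRBB: Left { -2, -3/2 }, Right { -1, 0 } — simplest -5/4
RRBBR: Left { -2, -3/2 }, Right { -5/4, -1, 0 } — simplest -11/8
RRBBRR: Left { -2, -3/2 }, Right { -11/8, -5/4, -1, 0 } — simplest -23/16
RRBBRRB: Left { -2, -3/2, -23/16 }, Right { -11/8, -5/4, -1, 0 } — simplest -45/32
RRBBRRBB: Left { -2, -3/2, -23/16, -45/32 }, Right { -11/8, -5/4, -1, 0 } — simplest -89/64
RRBBRRBBR: Left { -2, -3/2, -23/16, -45/32 }, Right { -89/64, -11/8, -5/4, -1, 0 } — simplest -179/128
RRBBRRBBRR: Left { -2, -3/2, -23/16, -45/32 }, Right { -179/128, -89/64, -11/8, -5/4, -1, 0 } — simplest -359/256
RRBBRRBBRRR: Left { -2, -3/2, -23/16, -45/32 }, Right { -359/256, -179/128, -89/64, -11/8, -5/4, -1, 0 } — simplest -719/512
RRBBRRBBRRRB: Left { -2, -3/2, -23/16, -45/32, -719/512 }, Right { -359/256, -179/128, -89/64, -11/8, -5/4, -1, 0 } — simplest -1437/1024
RRBBRRBBRRRBR: Left { -2, -3/2, -23/16, -45/32, -719/512 }, Right { -1437/1024, -359/256, -179/128, -89/64, -11/8, -5/4, -1, 0 } — simplest -2875/2048
RRBBRRBBRRRBRR: Left { -2, -3/2, -23/16, -45/32, -719/512 }, Right { -2875/2048, -1437/1024, -359/256, -179/128, -89/64, -11/8, -5/4, -1, 0 } — simplest -5751/4096
RRBBRRBBRRRBRRR: Left { -2, -3/2, -23/16, -45/32, -719/512 }, Right { -5751/4096, -2875/2048, -1437/1024, -359/256, -179/128, -89/64, -11/8, -5/4, -1, 0 } — simplest -11503/8192

-11503/8192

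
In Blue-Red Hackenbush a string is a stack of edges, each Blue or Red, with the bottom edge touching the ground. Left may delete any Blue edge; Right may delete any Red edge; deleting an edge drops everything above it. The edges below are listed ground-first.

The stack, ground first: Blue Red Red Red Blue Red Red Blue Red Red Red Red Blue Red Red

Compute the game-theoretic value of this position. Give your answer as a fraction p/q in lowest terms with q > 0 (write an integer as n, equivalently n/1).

2313/16384

G(B) = { 0 | · } ⇒ 1
G(BR) = { 0 | 1 } ⇒ 1/2
G(BRR) = { 0 | 1/2; 1 } ⇒ 1/4
G(BRRR) = { 0 | 1/4; 1/2; 1 } ⇒ 1/8
G(BRRRB) = { 0; 1/8 | 1/4; 1/2; 1 } ⇒ 3/16
G(BRRRBR) = { 0; 1/8 | 3/16; 1/4; 1/2; 1 } ⇒ 5/32
G(BRRRBRR) = { 0; 1/8 | 5/32; 3/16; 1/4; 1/2; 1 } ⇒ 9/64
G(BRRRBRRB) = { 0; 1/8; 9/64 | 5/32; 3/16; 1/4; 1/2; 1 } ⇒ 19/128
G(BRRRBRRBR) = { 0; 1/8; 9/64 | 19/128; 5/32; 3/16; 1/4; 1/2; 1 } ⇒ 37/256
G(BRRRBRRBRR) = { 0; 1/8; 9/64 | 37/256; 19/128; 5/32; 3/16; 1/4; 1/2; 1 } ⇒ 73/512
G(BRRRBRRBRRR) = { 0; 1/8; 9/64 | 73/512; 37/256; 19/128; 5/32; 3/16; 1/4; 1/2; 1 } ⇒ 145/1024
G(BRRRBRRBRRRR) = { 0; 1/8; 9/64 | 145/1024; 73/512; 37/256; 19/128; 5/32; 3/16; 1/4; 1/2; 1 } ⇒ 289/2048
G(BRRRBRRBRRRRB) = { 0; 1/8; 9/64; 289/2048 | 145/1024; 73/512; 37/256; 19/128; 5/32; 3/16; 1/4; 1/2; 1 } ⇒ 579/4096
G(BRRRBRRBRRRRBR) = { 0; 1/8; 9/64; 289/2048 | 579/4096; 145/1024; 73/512; 37/256; 19/128; 5/32; 3/16; 1/4; 1/2; 1 } ⇒ 1157/8192
G(BRRRBRRBRRRRBRR) = { 0; 1/8; 9/64; 289/2048 | 1157/8192; 579/4096; 145/1024; 73/512; 37/256; 19/128; 5/32; 3/16; 1/4; 1/2; 1 } ⇒ 2313/16384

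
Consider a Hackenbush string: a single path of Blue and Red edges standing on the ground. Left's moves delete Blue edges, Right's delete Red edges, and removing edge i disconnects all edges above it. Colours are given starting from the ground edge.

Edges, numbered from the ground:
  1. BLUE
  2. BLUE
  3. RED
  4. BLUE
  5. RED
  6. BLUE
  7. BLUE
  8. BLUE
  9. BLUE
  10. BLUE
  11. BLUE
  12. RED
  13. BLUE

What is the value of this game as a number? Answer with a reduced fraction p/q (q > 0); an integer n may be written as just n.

3579/2048

Build value(s[:k]) for k = 1..13, string s = BLUE BLUE RED BLUE RED BLUE BLUE BLUE BLUE BLUE BLUE RED BLUE.
value_1 [B]  L=[0]  R=[·]  -> 1
value_2 [BB]  L=[0 1]  R=[·]  -> 2
value_3 [BBR]  L=[0 1]  R=[2]  -> 3/2
value_4 [BBRB]  L=[0 1 3/2]  R=[2]  -> 7/4
value_5 [BBRBR]  L=[0 1 3/2]  R=[7/4 2]  -> 13/8
value_6 [BBRBRB]  L=[0 1 3/2 13/8]  R=[7/4 2]  -> 27/16
value_7 [BBRBRBB]  L=[0 1 3/2 13/8 27/16]  R=[7/4 2]  -> 55/32
value_8 [BBRBRBBB]  L=[0 1 3/2 13/8 27/16 55/32]  R=[7/4 2]  -> 111/64
value_9 [BBRBRBBBB]  L=[0 1 3/2 13/8 27/16 55/32 111/64]  R=[7/4 2]  -> 223/128
value_10 [BBRBRBBBBB]  L=[0 1 3/2 13/8 27/16 55/32 111/64 223/128]  R=[7/4 2]  -> 447/256
value_11 [BBRBRBBBBBB]  L=[0 1 3/2 13/8 27/16 55/32 111/64 223/128 447/256]  R=[7/4 2]  -> 895/512
value_12 [BBRBRBBBBBBR]  L=[0 1 3/2 13/8 27/16 55/32 111/64 223/128 447/256]  R=[895/512 7/4 2]  -> 1789/1024
value_13 [BBRBRBBBBBBRB]  L=[0 1 3/2 13/8 27/16 55/32 111/64 223/128 447/256 1789/1024]  R=[895/512 7/4 2]  -> 3579/2048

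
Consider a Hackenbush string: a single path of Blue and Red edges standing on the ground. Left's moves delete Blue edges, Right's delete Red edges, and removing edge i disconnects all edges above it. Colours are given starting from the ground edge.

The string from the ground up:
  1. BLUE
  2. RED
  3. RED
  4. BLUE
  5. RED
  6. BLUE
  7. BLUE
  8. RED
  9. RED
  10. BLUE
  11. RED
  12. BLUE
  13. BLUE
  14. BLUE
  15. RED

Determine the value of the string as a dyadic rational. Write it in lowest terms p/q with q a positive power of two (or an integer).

Build g(s[:k]) for k = 1..15, string s = BLUE RED RED BLUE RED BLUE BLUE RED RED BLUE RED BLUE BLUE BLUE RED.
g(B) = { 0 | — } => 1
g(BR) = { 0 | 1 } => 1/2
g(BRR) = { 0 | 1/2,1 } => 1/4
g(BRRB) = { 0,1/4 | 1/2,1 } => 3/8
g(BRRBR) = { 0,1/4 | 3/8,1/2,1 } => 5/16
g(BRRBRB) = { 0,1/4,5/16 | 3/8,1/2,1 } => 11/32
g(BRRBRBB) = { 0,1/4,5/16,11/32 | 3/8,1/2,1 } => 23/64
g(BRRBRBBR) = { 0,1/4,5/16,11/32 | 23/64,3/8,1/2,1 } => 45/128
g(BRRBRBBRR) = { 0,1/4,5/16,11/32 | 45/128,23/64,3/8,1/2,1 } => 89/256
g(BRRBRBBRRB) = { 0,1/4,5/16,11/32,89/256 | 45/128,23/64,3/8,1/2,1 } => 179/512
g(BRRBRBBRRBR) = { 0,1/4,5/16,11/32,89/256 | 179/512,45/128,23/64,3/8,1/2,1 } => 357/1024
g(BRRBRBBRRBRB) = { 0,1/4,5/16,11/32,89/256,357/1024 | 179/512,45/128,23/64,3/8,1/2,1 } => 715/2048
g(BRRBRBBRRBRBB) = { 0,1/4,5/16,11/32,89/256,357/1024,715/2048 | 179/512,45/128,23/64,3/8,1/2,1 } => 1431/4096
g(BRRBRBBRRBRBBB) = { 0,1/4,5/16,11/32,89/256,357/1024,715/2048,1431/4096 | 179/512,45/128,23/64,3/8,1/2,1 } => 2863/8192
g(BRRBRBBRRBRBBBR) = { 0,1/4,5/16,11/32,89/256,357/1024,715/2048,1431/4096 | 2863/8192,179/512,45/128,23/64,3/8,1/2,1 } => 5725/16384

5725/16384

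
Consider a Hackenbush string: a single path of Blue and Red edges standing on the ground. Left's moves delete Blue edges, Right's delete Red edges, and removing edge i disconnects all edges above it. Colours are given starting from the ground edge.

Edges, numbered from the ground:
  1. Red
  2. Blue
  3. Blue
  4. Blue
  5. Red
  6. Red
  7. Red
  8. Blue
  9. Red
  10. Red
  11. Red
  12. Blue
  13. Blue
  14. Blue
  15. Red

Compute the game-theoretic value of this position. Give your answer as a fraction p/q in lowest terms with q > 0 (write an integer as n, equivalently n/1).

-3811/16384

Build v(s[:k]) for k = 1..15, string s = Red Blue Blue Blue Red Red Red Blue Red Red Red Blue Blue Blue Red.
step 1: add Red to get R; options L={ · } R={ 0 } — -1
step 2: add Blue to get RB; options L={ -1 } R={ 0 } — -1/2
step 3: add Blue to get RBB; options L={ -1,-1/2 } R={ 0 } — -1/4
step 4: add Blue to get RBBB; options L={ -1,-1/2,-1/4 } R={ 0 } — -1/8
step 5: add Red to get RBBBR; options L={ -1,-1/2,-1/4 } R={ -1/8,0 } — -3/16
step 6: add Red to get RBBBRR; options L={ -1,-1/2,-1/4 } R={ -3/16,-1/8,0 } — -7/32
step 7: add Red to get RBBBRRR; options L={ -1,-1/2,-1/4 } R={ -7/32,-3/16,-1/8,0 } — -15/64
step 8: add Blue to get RBBBRRRB; options L={ -1,-1/2,-1/4,-15/64 } R={ -7/32,-3/16,-1/8,0 } — -29/128
step 9: add Red to get RBBBRRRBR; options L={ -1,-1/2,-1/4,-15/64 } R={ -29/128,-7/32,-3/16,-1/8,0 } — -59/256
step 10: add Red to get RBBBRRRBRR; options L={ -1,-1/2,-1/4,-15/64 } R={ -59/256,-29/128,-7/32,-3/16,-1/8,0 } — -119/512
step 11: add Red to get RBBBRRRBRRR; options L={ -1,-1/2,-1/4,-15/64 } R={ -119/512,-59/256,-29/128,-7/32,-3/16,-1/8,0 } — -239/1024
step 12: add Blue to get RBBBRRRBRRRB; options L={ -1,-1/2,-1/4,-15/64,-239/1024 } R={ -119/512,-59/256,-29/128,-7/32,-3/16,-1/8,0 } — -477/2048
step 13: add Blue to get RBBBRRRBRRRBB; options L={ -1,-1/2,-1/4,-15/64,-239/1024,-477/2048 } R={ -119/512,-59/256,-29/128,-7/32,-3/16,-1/8,0 } — -953/4096
step 14: add Blue to get RBBBRRRBRRRBBB; options L={ -1,-1/2,-1/4,-15/64,-239/1024,-477/2048,-953/4096 } R={ -119/512,-59/256,-29/128,-7/32,-3/16,-1/8,0 } — -1905/8192
step 15: add Red to get RBBBRRRBRRRBBBR; options L={ -1,-1/2,-1/4,-15/64,-239/1024,-477/2048,-953/4096 } R={ -1905/8192,-119/512,-59/256,-29/128,-7/32,-3/16,-1/8,0 } — -3811/16384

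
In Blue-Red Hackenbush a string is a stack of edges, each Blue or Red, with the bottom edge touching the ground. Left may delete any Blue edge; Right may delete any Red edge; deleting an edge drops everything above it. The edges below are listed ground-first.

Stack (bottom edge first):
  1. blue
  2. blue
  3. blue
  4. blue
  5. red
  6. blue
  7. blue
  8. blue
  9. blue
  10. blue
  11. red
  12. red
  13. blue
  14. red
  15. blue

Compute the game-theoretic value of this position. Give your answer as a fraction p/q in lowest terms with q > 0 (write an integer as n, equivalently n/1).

value(b) = { 0 | — } -> 1
value(bb) = { 0,1 | — } -> 2
value(bbb) = { 0,1,2 | — } -> 3
value(bbbb) = { 0,1,2,3 | — } -> 4
value(bbbbr) = { 0,1,2,3 | 4 } -> 7/2
value(bbbbrb) = { 0,1,2,3,7/2 | 4 } -> 15/4
value(bbbbrbb) = { 0,1,2,3,7/2,15/4 | 4 } -> 31/8
value(bbbbrbbb) = { 0,1,2,3,7/2,15/4,31/8 | 4 } -> 63/16
value(bbbbrbbbb) = { 0,1,2,3,7/2,15/4,31/8,63/16 | 4 } -> 127/32
value(bbbbrbbbbb) = { 0,1,2,3,7/2,15/4,31/8,63/16,127/32 | 4 } -> 255/64
value(bbbbrbbbbbr) = { 0,1,2,3,7/2,15/4,31/8,63/16,127/32 | 255/64,4 } -> 509/128
value(bbbbrbbbbbrr) = { 0,1,2,3,7/2,15/4,31/8,63/16,127/32 | 509/128,255/64,4 } -> 1017/256
value(bbbbrbbbbbrrb) = { 0,1,2,3,7/2,15/4,31/8,63/16,127/32,1017/256 | 509/128,255/64,4 } -> 2035/512
value(bbbbrbbbbbrrbr) = { 0,1,2,3,7/2,15/4,31/8,63/16,127/32,1017/256 | 2035/512,509/128,255/64,4 } -> 4069/1024
value(bbbbrbbbbbrrbrb) = { 0,1,2,3,7/2,15/4,31/8,63/16,127/32,1017/256,4069/1024 | 2035/512,509/128,255/64,4 } -> 8139/2048

8139/2048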